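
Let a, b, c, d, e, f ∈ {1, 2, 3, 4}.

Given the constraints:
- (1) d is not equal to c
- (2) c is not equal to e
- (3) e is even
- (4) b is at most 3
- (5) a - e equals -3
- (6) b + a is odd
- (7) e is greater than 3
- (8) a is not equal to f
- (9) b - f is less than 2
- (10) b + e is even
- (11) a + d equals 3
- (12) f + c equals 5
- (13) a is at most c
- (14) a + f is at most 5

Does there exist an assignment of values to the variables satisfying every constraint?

Satisfiable

The assignment a = 1, b = 2, c = 3, d = 2, e = 4, f = 2 works:
  constraint 5 holds since a - e = -3.
  constraint 9 holds since b - f = 0.
  constraint 11 holds since a + d = 3.
The rest check out directly.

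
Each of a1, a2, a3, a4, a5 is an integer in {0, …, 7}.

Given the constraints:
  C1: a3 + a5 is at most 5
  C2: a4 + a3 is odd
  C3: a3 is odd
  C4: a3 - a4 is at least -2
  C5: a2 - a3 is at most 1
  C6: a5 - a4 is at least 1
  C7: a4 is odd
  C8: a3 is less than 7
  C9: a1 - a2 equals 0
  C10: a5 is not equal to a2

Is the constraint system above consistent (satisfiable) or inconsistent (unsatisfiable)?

Constraint 7 makes a4 odd and constraint 3 makes a3 odd, so a4 + a3 must be even. Constraint 2 says a4 + a3 is odd — contradiction.

Unsatisfiable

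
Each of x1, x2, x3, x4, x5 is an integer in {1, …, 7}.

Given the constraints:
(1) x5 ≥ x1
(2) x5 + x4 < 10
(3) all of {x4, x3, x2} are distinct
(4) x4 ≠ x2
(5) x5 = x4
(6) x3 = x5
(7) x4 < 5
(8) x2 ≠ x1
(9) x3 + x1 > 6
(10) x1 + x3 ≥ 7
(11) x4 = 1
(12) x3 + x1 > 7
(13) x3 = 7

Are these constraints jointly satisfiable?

Constraint 13 fixes x3 = 7 and constraint 11 fixes x4 = 1. Constraints 5 and 6 give x3 = x5 = x4, so x3 = x4. But 7 ≠ 1 — contradiction.

Unsatisfiable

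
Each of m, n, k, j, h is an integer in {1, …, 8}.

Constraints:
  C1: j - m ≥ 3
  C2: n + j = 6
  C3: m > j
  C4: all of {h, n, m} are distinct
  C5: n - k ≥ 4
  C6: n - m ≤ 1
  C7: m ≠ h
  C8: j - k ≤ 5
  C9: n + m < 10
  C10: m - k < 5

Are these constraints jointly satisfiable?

Unsatisfiable

Constraints 1, 5, 6, and 8 give j − m ≥ 3, m − n ≥ -1, n − k ≥ 4, k − j ≥ -5.
Adding all 4 inequalities: the left sides telescope to 0, and the right sides sum to 3 + (-1) + 4 + (-5) = 1. So 0 ≥ 1, which is false.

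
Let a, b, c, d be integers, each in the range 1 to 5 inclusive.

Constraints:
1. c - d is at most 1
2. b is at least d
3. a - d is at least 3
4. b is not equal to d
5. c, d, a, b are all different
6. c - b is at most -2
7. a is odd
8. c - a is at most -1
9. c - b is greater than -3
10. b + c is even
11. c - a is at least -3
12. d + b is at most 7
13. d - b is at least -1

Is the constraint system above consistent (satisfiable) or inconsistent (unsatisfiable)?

Unsatisfiable

Constraints 3, 6, 11, and 13 give b − c ≥ 2, c − a ≥ -3, a − d ≥ 3, d − b ≥ -1.
Adding all 4 inequalities: the left sides telescope to 0, and the right sides sum to 2 + (-3) + 3 + (-1) = 1. So 0 ≥ 1, which is false.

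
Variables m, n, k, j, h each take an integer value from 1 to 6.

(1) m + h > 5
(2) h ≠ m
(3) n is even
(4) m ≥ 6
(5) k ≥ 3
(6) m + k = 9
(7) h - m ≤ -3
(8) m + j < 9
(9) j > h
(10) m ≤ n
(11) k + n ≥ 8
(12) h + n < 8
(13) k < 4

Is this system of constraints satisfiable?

Satisfiable

Try m = 6, n = 6, k = 3, j = 2, h = 1.
Check constraint 1: m + h = 7; constraint 6: m + k = 9; constraint 7: h - m = -5. The remaining constraints are straightforward to verify.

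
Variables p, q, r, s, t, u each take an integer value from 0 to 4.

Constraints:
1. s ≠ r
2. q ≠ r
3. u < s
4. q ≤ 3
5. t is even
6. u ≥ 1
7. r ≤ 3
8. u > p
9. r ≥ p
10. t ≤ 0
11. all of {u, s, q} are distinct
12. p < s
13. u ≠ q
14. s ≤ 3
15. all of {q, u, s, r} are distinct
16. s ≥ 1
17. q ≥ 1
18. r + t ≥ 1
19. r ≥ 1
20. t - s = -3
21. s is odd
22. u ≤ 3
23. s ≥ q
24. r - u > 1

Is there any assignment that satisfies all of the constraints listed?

Unsatisfiable

Constraints 4, 6, 7, 14, 16, 17, 19, and 22 confine each of q, u, s, r to the 3 values {1, …, 3}.
Constraint 15 requires all 4 of them to be distinct, but only 3 values are available — impossible by the pigeonhole principle.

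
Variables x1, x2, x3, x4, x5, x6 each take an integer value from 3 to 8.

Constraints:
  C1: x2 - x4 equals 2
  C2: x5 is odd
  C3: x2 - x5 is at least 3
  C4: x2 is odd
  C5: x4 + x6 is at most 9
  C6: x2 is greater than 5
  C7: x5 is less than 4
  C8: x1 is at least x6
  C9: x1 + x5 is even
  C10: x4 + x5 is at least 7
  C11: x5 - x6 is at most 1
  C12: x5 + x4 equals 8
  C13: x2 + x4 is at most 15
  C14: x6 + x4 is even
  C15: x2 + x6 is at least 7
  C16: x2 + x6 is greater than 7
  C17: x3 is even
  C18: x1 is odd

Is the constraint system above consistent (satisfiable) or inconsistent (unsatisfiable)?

Satisfiable

Setting (x1, x2, x3, x4, x5, x6) = (5, 7, 4, 5, 3, 3) satisfies everything: constraint 1: x2 - x4 = 2; constraint 3: x2 - x5 = 4, and the others follow.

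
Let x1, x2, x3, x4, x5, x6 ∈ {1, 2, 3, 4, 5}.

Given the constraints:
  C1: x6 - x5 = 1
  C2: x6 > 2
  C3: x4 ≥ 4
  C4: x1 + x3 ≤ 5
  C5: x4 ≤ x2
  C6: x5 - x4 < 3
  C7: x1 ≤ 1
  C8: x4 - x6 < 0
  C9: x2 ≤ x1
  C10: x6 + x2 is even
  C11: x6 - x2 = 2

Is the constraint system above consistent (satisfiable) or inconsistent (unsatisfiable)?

From constraints 3 and 5: x2 ≥ x4 and x4 ≥ 4, so x2 ≥ 4. From constraints 7 and 9: x2 ≤ x1 and x1 ≤ 1, so x2 ≤ 1. But 1 < 4, so no value of x2 works.

Unsatisfiable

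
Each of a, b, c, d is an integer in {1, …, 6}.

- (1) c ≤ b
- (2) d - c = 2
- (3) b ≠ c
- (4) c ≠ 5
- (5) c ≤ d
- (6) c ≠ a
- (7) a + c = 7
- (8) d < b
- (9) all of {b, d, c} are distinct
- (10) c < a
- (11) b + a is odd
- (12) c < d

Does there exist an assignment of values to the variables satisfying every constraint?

Take a = 6, b = 5, c = 1, d = 3. Then constraint 2: d - c = 2; constraint 7: a + c = 7, and every other listed constraint is also met.

Satisfiable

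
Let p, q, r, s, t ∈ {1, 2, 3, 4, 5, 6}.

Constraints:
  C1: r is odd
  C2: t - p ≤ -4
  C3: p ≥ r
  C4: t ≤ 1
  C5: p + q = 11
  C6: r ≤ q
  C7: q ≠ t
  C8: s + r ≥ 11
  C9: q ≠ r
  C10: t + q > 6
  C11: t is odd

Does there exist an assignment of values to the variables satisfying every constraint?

Satisfiable

Try p = 5, q = 6, r = 5, s = 6, t = 1.
Check constraint 2: t - p = -4; constraint 5: p + q = 11; constraint 8: s + r = 11. The remaining constraints are straightforward to verify.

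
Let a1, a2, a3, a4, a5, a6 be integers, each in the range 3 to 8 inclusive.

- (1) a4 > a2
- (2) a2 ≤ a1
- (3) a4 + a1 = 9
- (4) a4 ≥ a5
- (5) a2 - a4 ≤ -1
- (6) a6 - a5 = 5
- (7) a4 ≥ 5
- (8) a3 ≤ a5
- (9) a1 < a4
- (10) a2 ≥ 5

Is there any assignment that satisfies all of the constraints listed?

From constraint 7: a4 ≥ 5. From constraints 2 and 10: a1 ≥ a2 ≥ 5. Hence a4 + a1 ≥ 10. But constraint 3 requires a4 + a1 = 9, and 9 < 10. Contradiction.

Unsatisfiable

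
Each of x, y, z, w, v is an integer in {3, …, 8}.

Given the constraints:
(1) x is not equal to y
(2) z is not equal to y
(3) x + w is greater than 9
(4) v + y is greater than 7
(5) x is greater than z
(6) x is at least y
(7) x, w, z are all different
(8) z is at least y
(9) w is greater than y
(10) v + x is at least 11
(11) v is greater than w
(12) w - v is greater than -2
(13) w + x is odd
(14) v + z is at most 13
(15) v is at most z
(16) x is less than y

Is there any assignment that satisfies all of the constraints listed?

Constraints 5, 9, 11, 15, and 16 give v ≤ z, z < x, x < y, y < w, w < v. Chaining: v ≤ z < x < y < w < v, which forces v < v — impossible.

Unsatisfiable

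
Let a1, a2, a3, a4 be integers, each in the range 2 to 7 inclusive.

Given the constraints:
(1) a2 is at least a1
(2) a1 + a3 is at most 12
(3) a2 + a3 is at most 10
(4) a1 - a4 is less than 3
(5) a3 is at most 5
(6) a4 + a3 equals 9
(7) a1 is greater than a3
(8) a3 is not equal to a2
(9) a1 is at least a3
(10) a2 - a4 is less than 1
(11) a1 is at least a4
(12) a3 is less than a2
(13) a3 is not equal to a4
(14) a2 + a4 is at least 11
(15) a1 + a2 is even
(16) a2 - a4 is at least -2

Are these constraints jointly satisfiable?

Take a1 = 7, a2 = 7, a3 = 2, a4 = 7. Then constraint 2: a1 + a3 = 9; constraint 3: a2 + a3 = 9; constraint 4: a1 - a4 = 0, and every other listed constraint is also met.

Satisfiable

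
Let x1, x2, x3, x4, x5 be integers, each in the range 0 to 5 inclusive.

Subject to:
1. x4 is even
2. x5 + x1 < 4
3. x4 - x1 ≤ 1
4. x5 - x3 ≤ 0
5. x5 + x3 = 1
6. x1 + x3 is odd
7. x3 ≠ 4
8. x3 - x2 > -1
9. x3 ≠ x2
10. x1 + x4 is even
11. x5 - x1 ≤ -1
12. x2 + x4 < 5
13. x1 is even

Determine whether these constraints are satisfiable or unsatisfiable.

Setting (x1, x2, x3, x4, x5) = (2, 0, 1, 2, 0) satisfies everything: constraint 2: x5 + x1 = 2; constraint 3: x4 - x1 = 0; constraint 4: x5 - x3 = -1, and the others follow.

Satisfiable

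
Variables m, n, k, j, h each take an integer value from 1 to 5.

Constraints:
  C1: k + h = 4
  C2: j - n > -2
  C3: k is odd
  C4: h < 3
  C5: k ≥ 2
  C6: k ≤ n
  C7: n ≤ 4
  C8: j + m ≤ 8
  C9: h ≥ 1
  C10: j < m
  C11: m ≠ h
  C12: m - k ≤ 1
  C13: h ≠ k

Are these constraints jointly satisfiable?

Satisfiable

The assignment m = 3, n = 3, k = 3, j = 2, h = 1 works:
  constraint 1 holds since k + h = 4.
  constraint 2 holds since j - n = -1.
The rest check out directly.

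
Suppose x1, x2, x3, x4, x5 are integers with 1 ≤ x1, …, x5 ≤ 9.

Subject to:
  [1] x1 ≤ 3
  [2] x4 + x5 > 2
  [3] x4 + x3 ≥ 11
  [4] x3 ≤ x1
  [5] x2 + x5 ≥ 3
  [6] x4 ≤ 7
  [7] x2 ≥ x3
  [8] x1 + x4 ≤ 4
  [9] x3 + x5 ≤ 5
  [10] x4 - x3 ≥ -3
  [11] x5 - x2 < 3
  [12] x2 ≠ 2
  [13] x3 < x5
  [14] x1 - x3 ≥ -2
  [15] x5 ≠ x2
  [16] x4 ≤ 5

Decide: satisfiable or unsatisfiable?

Unsatisfiable

From constraint 6: x4 ≤ 7. From constraints 1 and 4: x3 ≤ x1 ≤ 3. Hence x4 + x3 ≤ 10. But constraint 3 requires x4 + x3 ≥ 11, and 11 > 10. Contradiction.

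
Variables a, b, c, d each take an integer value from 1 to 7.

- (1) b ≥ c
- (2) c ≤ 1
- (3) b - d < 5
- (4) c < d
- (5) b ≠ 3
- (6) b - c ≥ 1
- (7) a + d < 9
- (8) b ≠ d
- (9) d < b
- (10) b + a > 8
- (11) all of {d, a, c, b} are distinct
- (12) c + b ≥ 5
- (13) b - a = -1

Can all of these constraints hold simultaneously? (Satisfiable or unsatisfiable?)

Setting (a, b, c, d) = (5, 4, 1, 2) satisfies everything: constraint 3: b - d = 2; constraint 6: b - c = 3; constraint 7: a + d = 7, and the others follow.

Satisfiable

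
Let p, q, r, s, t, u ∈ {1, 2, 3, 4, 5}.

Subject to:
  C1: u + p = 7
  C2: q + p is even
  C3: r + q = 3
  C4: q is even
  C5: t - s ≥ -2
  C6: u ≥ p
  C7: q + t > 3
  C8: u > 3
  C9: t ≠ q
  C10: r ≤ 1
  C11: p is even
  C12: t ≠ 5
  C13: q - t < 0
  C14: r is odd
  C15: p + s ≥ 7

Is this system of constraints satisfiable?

Try p = 2, q = 2, r = 1, s = 5, t = 3, u = 5.
Check constraint 1: u + p = 7; constraint 3: r + q = 3. The remaining constraints are straightforward to verify.

Satisfiable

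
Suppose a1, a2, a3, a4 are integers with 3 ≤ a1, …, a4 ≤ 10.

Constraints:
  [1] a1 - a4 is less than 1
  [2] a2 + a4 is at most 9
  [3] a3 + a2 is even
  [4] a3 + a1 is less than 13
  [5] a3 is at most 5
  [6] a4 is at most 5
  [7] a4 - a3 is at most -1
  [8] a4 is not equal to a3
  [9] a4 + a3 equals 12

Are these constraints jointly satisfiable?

From constraint 6: a4 ≤ 5. From constraint 5: a3 ≤ 5. Hence a4 + a3 ≤ 10. But constraint 9 requires a4 + a3 = 12, and 12 > 10. Contradiction.

Unsatisfiable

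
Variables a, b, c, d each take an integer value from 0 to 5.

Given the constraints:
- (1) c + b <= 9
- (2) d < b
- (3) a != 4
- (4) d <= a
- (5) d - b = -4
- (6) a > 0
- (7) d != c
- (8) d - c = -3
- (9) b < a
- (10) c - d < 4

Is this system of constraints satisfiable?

Satisfiable

Setting (a, b, c, d) = (5, 4, 3, 0) satisfies everything: constraint 1: c + b = 7; constraint 5: d - b = -4, and the others follow.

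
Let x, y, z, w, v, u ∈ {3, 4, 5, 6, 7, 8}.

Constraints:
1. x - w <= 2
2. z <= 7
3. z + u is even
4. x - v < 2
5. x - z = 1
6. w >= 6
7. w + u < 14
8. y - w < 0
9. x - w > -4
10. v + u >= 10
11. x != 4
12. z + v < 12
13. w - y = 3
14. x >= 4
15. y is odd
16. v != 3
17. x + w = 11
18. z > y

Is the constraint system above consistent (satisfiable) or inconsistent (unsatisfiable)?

Setting (x, y, z, w, v, u) = (5, 3, 4, 6, 5, 6) satisfies everything: constraint 1: x - w = -1; constraint 4: x - v = 0; constraint 5: x - z = 1, and the others follow.

Satisfiable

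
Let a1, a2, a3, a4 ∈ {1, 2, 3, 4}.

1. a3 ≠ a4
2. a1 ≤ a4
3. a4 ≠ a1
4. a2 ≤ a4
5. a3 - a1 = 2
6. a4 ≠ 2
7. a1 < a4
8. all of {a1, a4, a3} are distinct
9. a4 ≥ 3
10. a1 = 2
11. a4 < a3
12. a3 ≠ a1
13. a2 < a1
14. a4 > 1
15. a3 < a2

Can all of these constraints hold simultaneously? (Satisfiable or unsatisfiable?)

Constraints 7, 11, 13, and 15 give a2 < a1, a1 < a4, a4 < a3, a3 < a2. Chaining: a2 < a1 < a4 < a3 < a2, which forces a2 < a2 — impossible.

Unsatisfiable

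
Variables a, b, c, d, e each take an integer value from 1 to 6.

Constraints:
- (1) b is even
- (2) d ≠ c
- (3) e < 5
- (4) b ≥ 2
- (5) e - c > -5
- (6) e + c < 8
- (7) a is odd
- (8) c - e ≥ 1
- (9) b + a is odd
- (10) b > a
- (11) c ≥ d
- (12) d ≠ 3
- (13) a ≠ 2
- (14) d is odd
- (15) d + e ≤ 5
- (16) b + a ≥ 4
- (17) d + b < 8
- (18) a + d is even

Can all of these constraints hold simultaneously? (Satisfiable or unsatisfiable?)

The assignment a = 1, b = 6, c = 4, d = 1, e = 1 works:
  constraint 5 holds since e - c = -3.
  constraint 6 holds since e + c = 5.
The rest check out directly.

Satisfiable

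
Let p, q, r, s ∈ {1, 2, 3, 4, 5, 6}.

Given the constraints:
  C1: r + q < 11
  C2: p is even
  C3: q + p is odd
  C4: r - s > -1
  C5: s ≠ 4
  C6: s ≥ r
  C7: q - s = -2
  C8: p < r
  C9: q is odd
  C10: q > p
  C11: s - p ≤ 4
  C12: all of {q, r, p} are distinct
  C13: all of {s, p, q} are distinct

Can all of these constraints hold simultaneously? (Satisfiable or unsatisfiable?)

One satisfying assignment is p = 2, q = 3, r = 5, s = 5.
For the less obvious constraints — constraint 1: r + q = 8; constraint 4: r - s = 0 — and the others hold by inspection.

Satisfiable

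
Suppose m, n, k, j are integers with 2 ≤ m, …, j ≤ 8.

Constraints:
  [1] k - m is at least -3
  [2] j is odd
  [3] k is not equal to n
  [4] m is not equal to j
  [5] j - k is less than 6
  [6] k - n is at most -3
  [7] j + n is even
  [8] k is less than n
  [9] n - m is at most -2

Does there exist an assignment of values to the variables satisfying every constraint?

Constraints 1, 6, and 9 give m − n ≥ 2, n − k ≥ 3, k − m ≥ -3.
Adding all 3 inequalities: the left sides telescope to 0, and the right sides sum to 2 + 3 + (-3) = 2. So 0 ≥ 2, which is false.

Unsatisfiable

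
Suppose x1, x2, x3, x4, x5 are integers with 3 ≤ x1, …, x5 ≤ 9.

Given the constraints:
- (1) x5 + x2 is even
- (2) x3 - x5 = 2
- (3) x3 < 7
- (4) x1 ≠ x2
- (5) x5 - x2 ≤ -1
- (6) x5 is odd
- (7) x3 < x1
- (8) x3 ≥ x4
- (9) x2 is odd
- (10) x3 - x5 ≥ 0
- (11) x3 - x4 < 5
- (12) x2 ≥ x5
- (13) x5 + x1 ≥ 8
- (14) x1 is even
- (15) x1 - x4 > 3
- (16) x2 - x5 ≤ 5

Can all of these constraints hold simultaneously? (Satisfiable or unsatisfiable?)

Setting (x1, x2, x3, x4, x5) = (8, 5, 5, 3, 3) satisfies everything: constraint 2: x3 - x5 = 2; constraint 5: x5 - x2 = -2, and the others follow.

Satisfiable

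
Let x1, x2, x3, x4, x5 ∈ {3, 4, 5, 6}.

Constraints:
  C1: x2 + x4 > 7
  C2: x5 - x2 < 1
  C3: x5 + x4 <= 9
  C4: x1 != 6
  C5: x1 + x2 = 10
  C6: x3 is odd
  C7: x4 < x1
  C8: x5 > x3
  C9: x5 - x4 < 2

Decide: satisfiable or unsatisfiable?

Satisfiable

Setting (x1, x2, x3, x4, x5) = (4, 6, 3, 3, 4) satisfies everything: constraint 1: x2 + x4 = 9; constraint 2: x5 - x2 = -2; constraint 3: x5 + x4 = 7, and the others follow.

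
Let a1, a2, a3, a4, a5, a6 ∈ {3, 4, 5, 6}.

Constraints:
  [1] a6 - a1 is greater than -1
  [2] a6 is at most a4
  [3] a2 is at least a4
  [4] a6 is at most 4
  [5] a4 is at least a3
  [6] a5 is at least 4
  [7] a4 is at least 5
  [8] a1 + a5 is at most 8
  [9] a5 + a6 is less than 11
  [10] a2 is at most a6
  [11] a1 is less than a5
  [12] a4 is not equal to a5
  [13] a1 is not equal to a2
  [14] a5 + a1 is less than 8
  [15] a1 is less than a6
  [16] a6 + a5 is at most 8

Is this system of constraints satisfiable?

From constraints 3 and 7: a2 ≥ a4 and a4 ≥ 5, so a2 ≥ 5. From constraints 4 and 10: a2 ≤ a6 and a6 ≤ 4, so a2 ≤ 4. But 4 < 5, so no value of a2 works.

Unsatisfiable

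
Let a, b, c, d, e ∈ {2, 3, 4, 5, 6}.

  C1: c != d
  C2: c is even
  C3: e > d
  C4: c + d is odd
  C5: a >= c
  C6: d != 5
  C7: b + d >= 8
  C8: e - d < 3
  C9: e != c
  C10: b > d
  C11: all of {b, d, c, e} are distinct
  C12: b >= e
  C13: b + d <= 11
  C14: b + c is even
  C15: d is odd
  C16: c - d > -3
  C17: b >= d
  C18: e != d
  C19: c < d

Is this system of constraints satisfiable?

Setting (a, b, c, d, e) = (5, 6, 2, 3, 4) satisfies everything: constraint 7: b + d = 9; constraint 8: e - d = 1, and the others follow.

Satisfiable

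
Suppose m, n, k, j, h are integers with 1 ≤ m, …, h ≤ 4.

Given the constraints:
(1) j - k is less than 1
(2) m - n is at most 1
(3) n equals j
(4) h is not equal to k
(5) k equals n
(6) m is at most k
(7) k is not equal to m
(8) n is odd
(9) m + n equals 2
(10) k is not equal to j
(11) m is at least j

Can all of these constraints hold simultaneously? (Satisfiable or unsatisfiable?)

Unsatisfiable

From constraints 3 and 5, k = n = j, so k = j. But constraint 10 says k ≠ j. Contradiction.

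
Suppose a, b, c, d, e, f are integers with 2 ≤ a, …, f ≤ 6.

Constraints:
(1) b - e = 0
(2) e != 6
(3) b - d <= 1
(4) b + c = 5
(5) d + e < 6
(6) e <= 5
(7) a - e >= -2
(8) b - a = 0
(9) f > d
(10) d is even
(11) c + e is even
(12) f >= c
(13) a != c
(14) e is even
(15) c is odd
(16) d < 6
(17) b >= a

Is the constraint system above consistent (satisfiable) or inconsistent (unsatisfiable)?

Unsatisfiable

Constraint 15 makes c odd and constraint 14 makes e even, so c + e must be odd. Constraint 11 says c + e is even — contradiction.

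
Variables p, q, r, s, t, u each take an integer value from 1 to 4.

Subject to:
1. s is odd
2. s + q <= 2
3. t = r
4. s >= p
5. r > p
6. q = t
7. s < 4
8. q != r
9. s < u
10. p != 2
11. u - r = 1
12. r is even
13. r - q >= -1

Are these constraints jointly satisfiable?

Unsatisfiable

From constraints 3 and 6, q = t = r, so q = r. But constraint 8 says q ≠ r. Contradiction.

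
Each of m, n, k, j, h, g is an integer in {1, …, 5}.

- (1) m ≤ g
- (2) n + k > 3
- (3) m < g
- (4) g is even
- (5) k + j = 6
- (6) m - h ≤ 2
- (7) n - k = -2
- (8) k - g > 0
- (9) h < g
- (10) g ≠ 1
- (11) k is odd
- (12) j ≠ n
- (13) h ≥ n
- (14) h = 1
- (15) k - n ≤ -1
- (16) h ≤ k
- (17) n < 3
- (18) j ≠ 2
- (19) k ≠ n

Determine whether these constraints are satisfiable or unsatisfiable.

Unsatisfiable

Constraints 8, 9, 13, and 15 give g < k, k < n, n ≤ h, h < g. Chaining: g < k < n ≤ h < g, which forces g < g — impossible.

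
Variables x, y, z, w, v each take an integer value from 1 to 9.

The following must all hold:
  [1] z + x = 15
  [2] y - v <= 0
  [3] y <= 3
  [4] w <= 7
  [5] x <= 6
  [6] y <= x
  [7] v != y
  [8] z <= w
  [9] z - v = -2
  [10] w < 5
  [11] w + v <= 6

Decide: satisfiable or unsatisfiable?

Unsatisfiable

From constraints 4 and 8: z ≤ w ≤ 7. From constraint 5: x ≤ 6. Hence z + x ≤ 13. But constraint 1 requires z + x = 15, and 15 > 13. Contradiction.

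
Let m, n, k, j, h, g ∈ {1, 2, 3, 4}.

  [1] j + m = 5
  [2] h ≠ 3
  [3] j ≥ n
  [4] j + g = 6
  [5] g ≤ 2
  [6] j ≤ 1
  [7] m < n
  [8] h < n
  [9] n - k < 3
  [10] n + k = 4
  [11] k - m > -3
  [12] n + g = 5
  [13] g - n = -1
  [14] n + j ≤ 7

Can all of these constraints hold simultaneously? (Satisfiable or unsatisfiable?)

From constraints 3 and 6: n ≤ j ≤ 1. From constraint 5: g ≤ 2. Hence n + g ≤ 3. But constraint 12 requires n + g = 5, and 5 > 3. Contradiction.

Unsatisfiable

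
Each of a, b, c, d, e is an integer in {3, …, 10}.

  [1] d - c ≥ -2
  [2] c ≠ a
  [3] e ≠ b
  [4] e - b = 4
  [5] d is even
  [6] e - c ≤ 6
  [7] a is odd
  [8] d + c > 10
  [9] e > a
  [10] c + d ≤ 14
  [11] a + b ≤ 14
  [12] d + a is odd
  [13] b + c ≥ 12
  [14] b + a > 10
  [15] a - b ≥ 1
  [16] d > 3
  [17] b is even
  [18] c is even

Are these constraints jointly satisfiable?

Setting (a, b, c, d, e) = (7, 6, 6, 6, 10) satisfies everything: constraint 1: d - c = 0; constraint 4: e - b = 4; constraint 6: e - c = 4, and the others follow.

Satisfiable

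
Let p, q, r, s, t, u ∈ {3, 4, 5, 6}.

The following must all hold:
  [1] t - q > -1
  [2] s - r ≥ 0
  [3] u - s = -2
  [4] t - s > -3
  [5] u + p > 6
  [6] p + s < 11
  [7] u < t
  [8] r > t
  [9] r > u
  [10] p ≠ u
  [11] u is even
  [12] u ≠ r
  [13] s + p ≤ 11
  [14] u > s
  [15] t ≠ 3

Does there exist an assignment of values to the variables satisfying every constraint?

Constraints 2, 7, 8, and 14 give s < u, u < t, t < r, r ≤ s. Chaining: s < u < t < r ≤ s, which forces s < s — impossible.

Unsatisfiable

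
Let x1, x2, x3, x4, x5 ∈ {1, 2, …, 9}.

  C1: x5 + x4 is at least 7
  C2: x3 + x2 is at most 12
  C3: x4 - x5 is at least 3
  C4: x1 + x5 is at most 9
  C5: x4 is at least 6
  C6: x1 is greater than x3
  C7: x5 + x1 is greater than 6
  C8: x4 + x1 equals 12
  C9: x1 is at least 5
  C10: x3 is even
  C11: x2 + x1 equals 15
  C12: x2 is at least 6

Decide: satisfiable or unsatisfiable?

Try x1 = 6, x2 = 9, x3 = 2, x4 = 6, x5 = 1.
Check constraint 1: x5 + x4 = 7; constraint 2: x3 + x2 = 11; constraint 3: x4 - x5 = 5. The remaining constraints are straightforward to verify.

Satisfiable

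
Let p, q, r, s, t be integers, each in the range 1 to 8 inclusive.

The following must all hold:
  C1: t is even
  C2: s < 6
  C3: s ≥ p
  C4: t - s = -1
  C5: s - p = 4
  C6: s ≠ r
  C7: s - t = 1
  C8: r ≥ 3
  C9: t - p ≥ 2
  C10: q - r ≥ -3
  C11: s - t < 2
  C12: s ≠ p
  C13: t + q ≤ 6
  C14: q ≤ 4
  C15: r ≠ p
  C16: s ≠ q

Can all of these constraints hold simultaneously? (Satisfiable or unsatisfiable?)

Satisfiable

Setting (p, q, r, s, t) = (1, 1, 3, 5, 4) satisfies everything: constraint 4: t - s = -1; constraint 5: s - p = 4; constraint 7: s - t = 1, and the others follow.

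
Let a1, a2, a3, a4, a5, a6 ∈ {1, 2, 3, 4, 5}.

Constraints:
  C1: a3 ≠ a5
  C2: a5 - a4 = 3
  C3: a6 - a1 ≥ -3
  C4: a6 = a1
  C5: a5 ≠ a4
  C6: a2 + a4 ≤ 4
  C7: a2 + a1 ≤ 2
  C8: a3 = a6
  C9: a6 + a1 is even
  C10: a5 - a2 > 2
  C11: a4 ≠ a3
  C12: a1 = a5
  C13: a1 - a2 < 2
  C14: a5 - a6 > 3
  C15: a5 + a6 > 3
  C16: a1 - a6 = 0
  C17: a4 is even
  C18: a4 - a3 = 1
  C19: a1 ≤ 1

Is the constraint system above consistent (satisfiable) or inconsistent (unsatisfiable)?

Unsatisfiable

From constraints 4, 8, and 12, a3 = a6 = a1 = a5, so a3 = a5. But constraint 1 says a3 ≠ a5. Contradiction.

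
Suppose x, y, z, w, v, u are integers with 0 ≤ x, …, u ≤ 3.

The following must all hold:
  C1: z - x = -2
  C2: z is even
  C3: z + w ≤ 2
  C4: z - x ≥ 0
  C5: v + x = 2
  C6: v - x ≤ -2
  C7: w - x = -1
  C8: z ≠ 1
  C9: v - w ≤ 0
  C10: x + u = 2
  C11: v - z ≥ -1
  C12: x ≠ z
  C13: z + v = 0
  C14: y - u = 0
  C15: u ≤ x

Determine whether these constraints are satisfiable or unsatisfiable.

Unsatisfiable

Constraints 4, 6, and 11 give z − x ≥ 0, x − v ≥ 2, v − z ≥ -1.
Adding all 3 inequalities: the left sides telescope to 0, and the right sides sum to 0 + 2 + (-1) = 1. So 0 ≥ 1, which is false.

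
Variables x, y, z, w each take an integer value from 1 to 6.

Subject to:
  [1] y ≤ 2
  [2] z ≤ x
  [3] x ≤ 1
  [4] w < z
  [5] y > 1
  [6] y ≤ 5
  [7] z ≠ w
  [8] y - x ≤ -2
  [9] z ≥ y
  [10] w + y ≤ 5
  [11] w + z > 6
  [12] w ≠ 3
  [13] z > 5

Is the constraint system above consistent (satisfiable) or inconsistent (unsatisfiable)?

Unsatisfiable

From constraint 13: z ≥ 6. From constraints 2 and 3: z ≤ x and x ≤ 1, so z ≤ 1. But 1 < 6, so no value of z works.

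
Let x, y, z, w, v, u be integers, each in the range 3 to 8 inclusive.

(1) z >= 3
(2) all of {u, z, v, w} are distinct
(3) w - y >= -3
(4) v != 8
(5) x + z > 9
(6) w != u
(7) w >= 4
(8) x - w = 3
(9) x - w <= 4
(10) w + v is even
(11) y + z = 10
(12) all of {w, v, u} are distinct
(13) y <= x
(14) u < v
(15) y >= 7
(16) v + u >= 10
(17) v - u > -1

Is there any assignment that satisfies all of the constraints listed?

Satisfiable

Try x = 8, y = 7, z = 3, w = 5, v = 7, u = 6.
Check constraint 3: w - y = -2; constraint 5: x + z = 11; constraint 8: x - w = 3. The remaining constraints are straightforward to verify.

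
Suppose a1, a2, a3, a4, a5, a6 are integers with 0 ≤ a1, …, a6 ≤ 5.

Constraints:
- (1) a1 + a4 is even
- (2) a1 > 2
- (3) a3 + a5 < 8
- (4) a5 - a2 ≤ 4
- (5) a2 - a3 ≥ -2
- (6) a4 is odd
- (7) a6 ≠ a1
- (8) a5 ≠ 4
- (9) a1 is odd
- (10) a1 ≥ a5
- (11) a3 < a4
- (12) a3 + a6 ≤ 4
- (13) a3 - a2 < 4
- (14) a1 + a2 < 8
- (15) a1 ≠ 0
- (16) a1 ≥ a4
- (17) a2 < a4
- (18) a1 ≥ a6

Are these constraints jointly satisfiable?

One satisfying assignment is a1 = 5, a2 = 1, a3 = 2, a4 = 3, a5 = 5, a6 = 1.
For the less obvious constraints — constraint 3: a3 + a5 = 7; constraint 4: a5 - a2 = 4 — and the others hold by inspection.

Satisfiable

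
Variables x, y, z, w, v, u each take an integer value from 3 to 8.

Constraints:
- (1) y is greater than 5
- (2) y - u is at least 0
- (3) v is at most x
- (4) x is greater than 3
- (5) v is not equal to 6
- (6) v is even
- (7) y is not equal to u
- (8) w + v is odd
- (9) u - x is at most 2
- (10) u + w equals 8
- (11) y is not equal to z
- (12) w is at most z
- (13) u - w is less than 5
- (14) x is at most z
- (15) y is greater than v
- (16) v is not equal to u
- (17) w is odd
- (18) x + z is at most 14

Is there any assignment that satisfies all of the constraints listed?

Satisfiable

Try x = 6, y = 6, z = 8, w = 3, v = 4, u = 5.
Check constraint 2: y - u = 1; constraint 9: u - x = -1. The remaining constraints are straightforward to verify.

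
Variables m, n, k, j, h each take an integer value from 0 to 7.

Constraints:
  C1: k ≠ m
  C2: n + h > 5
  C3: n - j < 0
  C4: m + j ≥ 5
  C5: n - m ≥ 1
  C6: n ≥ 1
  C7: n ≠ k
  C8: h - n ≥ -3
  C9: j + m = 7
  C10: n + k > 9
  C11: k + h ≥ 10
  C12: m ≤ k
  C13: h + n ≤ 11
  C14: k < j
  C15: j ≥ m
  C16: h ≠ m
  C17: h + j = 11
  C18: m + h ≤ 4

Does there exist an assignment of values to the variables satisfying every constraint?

Satisfiable

Setting (m, n, k, j, h) = (0, 4, 6, 7, 4) satisfies everything: constraint 2: n + h = 8; constraint 3: n - j = -3, and the others follow.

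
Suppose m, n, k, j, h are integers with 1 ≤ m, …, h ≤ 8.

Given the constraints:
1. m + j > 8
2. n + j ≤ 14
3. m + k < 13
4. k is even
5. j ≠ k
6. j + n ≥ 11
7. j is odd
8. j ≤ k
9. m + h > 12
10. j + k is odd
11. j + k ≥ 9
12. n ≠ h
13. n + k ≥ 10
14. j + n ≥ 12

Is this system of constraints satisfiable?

Satisfiable

Try m = 6, n = 7, k = 6, j = 5, h = 8.
Check constraint 1: m + j = 11; constraint 2: n + j = 12. The remaining constraints are straightforward to verify.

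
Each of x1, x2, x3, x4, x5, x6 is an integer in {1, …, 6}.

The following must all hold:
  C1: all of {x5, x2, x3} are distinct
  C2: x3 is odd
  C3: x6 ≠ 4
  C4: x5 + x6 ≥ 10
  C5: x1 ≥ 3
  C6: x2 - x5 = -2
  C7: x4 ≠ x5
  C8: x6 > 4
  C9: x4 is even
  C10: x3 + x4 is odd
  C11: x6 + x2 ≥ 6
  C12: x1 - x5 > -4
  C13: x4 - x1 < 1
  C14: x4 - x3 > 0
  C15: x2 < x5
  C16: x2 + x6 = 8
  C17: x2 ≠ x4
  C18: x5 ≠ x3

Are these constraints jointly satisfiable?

Satisfiable

Try x1 = 4, x2 = 3, x3 = 1, x4 = 4, x5 = 5, x6 = 5.
Check constraint 4: x5 + x6 = 10; constraint 6: x2 - x5 = -2; constraint 11: x6 + x2 = 8. The remaining constraints are straightforward to verify.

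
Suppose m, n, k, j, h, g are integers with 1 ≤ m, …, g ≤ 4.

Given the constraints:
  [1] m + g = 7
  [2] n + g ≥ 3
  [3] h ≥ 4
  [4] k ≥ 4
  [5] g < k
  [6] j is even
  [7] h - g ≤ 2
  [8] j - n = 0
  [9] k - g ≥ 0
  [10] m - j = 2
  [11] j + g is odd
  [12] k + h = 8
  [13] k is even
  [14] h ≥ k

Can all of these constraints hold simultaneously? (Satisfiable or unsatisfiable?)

Take m = 4, n = 2, k = 4, j = 2, h = 4, g = 3. Then constraint 1: m + g = 7; constraint 2: n + g = 5; constraint 7: h - g = 1, and every other listed constraint is also met.

Satisfiable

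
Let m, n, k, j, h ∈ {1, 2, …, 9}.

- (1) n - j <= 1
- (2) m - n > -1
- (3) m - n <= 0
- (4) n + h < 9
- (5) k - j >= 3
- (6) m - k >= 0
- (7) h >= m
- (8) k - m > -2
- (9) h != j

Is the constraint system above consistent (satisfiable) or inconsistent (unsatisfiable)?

Unsatisfiable

Constraints 1, 3, 5, and 6 give n − m ≥ 0, m − k ≥ 0, k − j ≥ 3, j − n ≥ -1.
Adding all 4 inequalities: the left sides telescope to 0, and the right sides sum to 0 + 0 + 3 + (-1) = 2. So 0 ≥ 2, which is false.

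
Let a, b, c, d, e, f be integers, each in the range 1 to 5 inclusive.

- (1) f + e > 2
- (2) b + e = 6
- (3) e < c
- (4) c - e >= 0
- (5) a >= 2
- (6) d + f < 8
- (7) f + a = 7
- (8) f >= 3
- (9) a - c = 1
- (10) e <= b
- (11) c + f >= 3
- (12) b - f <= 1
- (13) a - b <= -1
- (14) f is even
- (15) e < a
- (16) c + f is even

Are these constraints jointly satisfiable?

Satisfiable

One satisfying assignment is a = 3, b = 5, c = 2, d = 2, e = 1, f = 4.
For the less obvious constraints — constraint 1: f + e = 5; constraint 2: b + e = 6 — and the others hold by inspection.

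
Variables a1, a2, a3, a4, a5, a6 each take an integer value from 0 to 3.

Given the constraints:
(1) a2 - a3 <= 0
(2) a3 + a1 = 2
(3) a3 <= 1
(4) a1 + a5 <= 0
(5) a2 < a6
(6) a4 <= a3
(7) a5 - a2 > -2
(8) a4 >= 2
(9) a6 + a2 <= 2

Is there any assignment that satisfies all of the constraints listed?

Unsatisfiable

From constraints 6 and 8: a3 ≥ a4 and a4 ≥ 2, so a3 ≥ 2. From constraint 3: a3 ≤ 1. But 1 < 2, so no value of a3 works.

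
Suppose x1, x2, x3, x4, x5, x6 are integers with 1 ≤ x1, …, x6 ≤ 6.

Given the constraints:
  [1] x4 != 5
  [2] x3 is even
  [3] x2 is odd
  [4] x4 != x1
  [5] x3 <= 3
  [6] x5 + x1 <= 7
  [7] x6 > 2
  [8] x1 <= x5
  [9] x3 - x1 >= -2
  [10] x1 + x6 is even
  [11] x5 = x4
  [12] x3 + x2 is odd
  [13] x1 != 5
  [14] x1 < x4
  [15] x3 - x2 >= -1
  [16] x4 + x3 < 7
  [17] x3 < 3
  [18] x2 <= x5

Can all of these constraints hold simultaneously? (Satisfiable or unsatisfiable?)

Satisfiable

One satisfying assignment is x1 = 1, x2 = 1, x3 = 2, x4 = 3, x5 = 3, x6 = 3.
For the less obvious constraints — constraint 6: x5 + x1 = 4; constraint 9: x3 - x1 = 1 — and the others hold by inspection.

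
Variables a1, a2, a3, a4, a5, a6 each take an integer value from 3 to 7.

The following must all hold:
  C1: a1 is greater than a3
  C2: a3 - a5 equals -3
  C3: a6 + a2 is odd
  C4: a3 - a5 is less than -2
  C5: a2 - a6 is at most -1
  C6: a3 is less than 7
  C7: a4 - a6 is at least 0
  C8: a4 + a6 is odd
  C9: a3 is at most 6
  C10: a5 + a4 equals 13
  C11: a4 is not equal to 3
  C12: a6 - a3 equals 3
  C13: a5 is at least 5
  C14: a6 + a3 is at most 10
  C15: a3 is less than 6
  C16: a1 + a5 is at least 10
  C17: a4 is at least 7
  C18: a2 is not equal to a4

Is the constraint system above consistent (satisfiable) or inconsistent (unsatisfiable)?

Setting (a1, a2, a3, a4, a5, a6) = (4, 5, 3, 7, 6, 6) satisfies everything: constraint 2: a3 - a5 = -3; constraint 4: a3 - a5 = -3; constraint 5: a2 - a6 = -1, and the others follow.

Satisfiable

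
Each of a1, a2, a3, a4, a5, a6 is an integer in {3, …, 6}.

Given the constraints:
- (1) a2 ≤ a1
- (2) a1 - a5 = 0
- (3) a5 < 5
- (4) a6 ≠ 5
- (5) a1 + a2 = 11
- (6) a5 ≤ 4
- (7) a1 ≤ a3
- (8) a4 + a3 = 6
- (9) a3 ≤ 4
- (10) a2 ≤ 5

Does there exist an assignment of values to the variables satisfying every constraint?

From constraints 7 and 9: a1 ≤ a3 ≤ 4. From constraint 10: a2 ≤ 5. Hence a1 + a2 ≤ 9. But constraint 5 requires a1 + a2 = 11, and 11 > 9. Contradiction.

Unsatisfiable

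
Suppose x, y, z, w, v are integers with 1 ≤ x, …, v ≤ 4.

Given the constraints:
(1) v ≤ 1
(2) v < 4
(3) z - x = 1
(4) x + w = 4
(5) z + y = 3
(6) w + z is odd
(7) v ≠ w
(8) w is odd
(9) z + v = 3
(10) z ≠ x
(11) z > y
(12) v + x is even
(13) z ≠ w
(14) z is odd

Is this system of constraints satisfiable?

Constraint 8 makes w odd and constraint 14 makes z odd, so w + z must be even. Constraint 6 says w + z is odd — contradiction.

Unsatisfiable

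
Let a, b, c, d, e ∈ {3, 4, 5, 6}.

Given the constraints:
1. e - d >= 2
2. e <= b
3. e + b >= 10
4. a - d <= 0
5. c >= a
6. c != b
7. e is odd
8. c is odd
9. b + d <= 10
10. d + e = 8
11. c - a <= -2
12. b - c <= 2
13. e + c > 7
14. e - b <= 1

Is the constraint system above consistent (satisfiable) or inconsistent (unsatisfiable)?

Constraints 1, 4, 11, 12, and 14 give d − a ≥ 0, a − c ≥ 2, c − b ≥ -2, b − e ≥ -1, e − d ≥ 2.
Adding all 5 inequalities: the left sides telescope to 0, and the right sides sum to 0 + 2 + (-2) + (-1) + 2 = 1. So 0 ≥ 1, which is false.

Unsatisfiable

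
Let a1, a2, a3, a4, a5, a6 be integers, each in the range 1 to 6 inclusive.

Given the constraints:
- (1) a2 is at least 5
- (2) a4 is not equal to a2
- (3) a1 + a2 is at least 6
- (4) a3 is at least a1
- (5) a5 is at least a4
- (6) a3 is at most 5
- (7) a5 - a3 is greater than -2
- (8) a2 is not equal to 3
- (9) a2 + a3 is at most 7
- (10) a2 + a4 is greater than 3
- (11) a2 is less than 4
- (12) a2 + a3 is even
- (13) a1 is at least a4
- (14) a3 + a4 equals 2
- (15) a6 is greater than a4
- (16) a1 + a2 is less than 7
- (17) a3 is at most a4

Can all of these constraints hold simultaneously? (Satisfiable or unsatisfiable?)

From constraint 1: a2 ≥ 5. From constraint 11: a2 ≤ 3. But 3 < 5, so no value of a2 works.

Unsatisfiable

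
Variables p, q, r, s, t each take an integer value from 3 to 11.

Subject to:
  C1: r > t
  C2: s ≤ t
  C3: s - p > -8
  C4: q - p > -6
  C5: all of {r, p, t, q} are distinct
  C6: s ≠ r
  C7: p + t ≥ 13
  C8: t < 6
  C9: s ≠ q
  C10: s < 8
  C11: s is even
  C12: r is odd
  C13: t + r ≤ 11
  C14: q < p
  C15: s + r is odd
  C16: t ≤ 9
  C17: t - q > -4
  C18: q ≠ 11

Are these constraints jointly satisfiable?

Try p = 10, q = 5, r = 7, s = 4, t = 4.
Check constraint 3: s - p = -6; constraint 4: q - p = -5. The remaining constraints are straightforward to verify.

Satisfiable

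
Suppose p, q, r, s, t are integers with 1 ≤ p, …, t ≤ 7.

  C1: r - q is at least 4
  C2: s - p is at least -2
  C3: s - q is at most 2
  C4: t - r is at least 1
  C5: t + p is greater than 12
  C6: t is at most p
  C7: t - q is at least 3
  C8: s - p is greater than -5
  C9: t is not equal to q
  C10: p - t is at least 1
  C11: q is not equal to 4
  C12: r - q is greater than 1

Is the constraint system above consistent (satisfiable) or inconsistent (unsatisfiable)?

Unsatisfiable

Constraints 1, 2, 3, 4, and 10 give p − t ≥ 1, t − r ≥ 1, r − q ≥ 4, q − s ≥ -2, s − p ≥ -2.
Adding all 5 inequalities: the left sides telescope to 0, and the right sides sum to 1 + 1 + 4 + (-2) + (-2) = 2. So 0 ≥ 2, which is false.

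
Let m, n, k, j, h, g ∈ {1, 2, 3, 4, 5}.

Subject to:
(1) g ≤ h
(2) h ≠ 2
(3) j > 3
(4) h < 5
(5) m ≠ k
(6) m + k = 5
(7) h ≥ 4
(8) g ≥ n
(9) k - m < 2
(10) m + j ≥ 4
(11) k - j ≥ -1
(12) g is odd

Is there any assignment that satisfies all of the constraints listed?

Try m = 2, n = 1, k = 3, j = 4, h = 4, g = 1.
Check constraint 6: m + k = 5; constraint 9: k - m = 1. The remaining constraints are straightforward to verify.

Satisfiable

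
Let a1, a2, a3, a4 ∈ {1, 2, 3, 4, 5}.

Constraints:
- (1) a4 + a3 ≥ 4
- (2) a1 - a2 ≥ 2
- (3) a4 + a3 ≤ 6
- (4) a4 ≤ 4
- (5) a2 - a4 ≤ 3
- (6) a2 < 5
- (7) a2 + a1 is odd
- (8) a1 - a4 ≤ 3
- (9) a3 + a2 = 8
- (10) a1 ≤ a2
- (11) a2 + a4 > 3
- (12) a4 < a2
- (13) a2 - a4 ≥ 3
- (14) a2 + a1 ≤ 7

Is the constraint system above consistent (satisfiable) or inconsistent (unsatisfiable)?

Constraints 2, 8, and 13 give a4 − a1 ≥ -3, a1 − a2 ≥ 2, a2 − a4 ≥ 3.
Adding all 3 inequalities: the left sides telescope to 0, and the right sides sum to (-3) + 2 + 3 = 2. So 0 ≥ 2, which is false.

Unsatisfiable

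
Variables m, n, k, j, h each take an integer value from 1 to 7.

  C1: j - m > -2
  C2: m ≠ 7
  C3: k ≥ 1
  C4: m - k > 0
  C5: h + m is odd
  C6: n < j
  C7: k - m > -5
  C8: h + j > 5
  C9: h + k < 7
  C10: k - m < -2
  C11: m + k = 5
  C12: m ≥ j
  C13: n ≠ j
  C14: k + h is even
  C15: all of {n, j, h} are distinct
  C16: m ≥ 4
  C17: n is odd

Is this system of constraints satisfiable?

Satisfiable

Take m = 4, n = 1, k = 1, j = 4, h = 3. Then constraint 1: j - m = 0; constraint 4: m - k = 3; constraint 7: k - m = -3, and every other listed constraint is also met.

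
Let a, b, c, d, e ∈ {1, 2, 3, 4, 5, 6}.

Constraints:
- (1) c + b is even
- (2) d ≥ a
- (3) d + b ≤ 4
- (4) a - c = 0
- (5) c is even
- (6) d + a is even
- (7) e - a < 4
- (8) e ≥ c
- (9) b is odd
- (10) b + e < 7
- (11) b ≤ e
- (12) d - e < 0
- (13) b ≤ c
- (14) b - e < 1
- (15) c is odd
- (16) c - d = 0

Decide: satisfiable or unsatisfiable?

Unsatisfiable

Constraint 5 makes c even and constraint 9 makes b odd, so c + b must be odd. Constraint 1 says c + b is even — contradiction.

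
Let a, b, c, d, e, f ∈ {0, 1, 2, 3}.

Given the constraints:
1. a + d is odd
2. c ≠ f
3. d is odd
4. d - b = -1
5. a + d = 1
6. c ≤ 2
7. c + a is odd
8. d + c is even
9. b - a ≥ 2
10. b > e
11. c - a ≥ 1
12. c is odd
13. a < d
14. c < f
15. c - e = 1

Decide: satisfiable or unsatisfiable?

Take a = 0, b = 2, c = 1, d = 1, e = 0, f = 2. Then constraint 4: d - b = -1; constraint 5: a + d = 1, and every other listed constraint is also met.

Satisfiable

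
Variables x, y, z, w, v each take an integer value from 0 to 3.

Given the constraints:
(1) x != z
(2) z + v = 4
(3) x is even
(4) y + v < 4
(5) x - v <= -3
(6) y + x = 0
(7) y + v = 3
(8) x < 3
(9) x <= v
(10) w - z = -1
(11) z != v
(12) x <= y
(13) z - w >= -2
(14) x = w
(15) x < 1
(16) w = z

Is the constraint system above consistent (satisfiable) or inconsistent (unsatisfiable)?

From constraints 14 and 16, x = w = z, so x = z. But constraint 1 says x ≠ z. Contradiction.

Unsatisfiable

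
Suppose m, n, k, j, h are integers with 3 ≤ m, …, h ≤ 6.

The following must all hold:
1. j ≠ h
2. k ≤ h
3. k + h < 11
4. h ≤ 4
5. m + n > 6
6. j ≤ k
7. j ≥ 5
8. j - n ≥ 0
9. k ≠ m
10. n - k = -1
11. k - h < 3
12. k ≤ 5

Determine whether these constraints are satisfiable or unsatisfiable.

Unsatisfiable

From constraints 6 and 7: k ≥ j and j ≥ 5, so k ≥ 5. From constraints 2 and 4: k ≤ h and h ≤ 4, so k ≤ 4. But 4 < 5, so no value of k works.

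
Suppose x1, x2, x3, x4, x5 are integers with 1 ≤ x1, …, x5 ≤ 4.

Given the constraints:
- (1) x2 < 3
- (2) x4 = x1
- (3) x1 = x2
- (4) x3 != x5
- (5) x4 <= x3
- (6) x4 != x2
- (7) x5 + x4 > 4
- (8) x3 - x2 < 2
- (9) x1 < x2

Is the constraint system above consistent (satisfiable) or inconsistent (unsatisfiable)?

Unsatisfiable

From constraints 2 and 3, x4 = x1 = x2, so x4 = x2. But constraint 6 says x4 ≠ x2. Contradiction.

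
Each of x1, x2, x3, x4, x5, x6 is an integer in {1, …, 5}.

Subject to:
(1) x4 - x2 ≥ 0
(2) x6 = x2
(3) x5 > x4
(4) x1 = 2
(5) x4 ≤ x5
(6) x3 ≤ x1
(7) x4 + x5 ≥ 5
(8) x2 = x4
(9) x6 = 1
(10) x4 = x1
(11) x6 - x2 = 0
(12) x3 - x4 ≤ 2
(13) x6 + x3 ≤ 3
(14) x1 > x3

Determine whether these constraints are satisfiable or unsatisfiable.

Constraint 9 fixes x6 = 1 and constraint 4 fixes x1 = 2. Constraints 2, 8, and 10 give x6 = x2 = x4 = x1, so x6 = x1. But 1 ≠ 2 — contradiction.

Unsatisfiable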